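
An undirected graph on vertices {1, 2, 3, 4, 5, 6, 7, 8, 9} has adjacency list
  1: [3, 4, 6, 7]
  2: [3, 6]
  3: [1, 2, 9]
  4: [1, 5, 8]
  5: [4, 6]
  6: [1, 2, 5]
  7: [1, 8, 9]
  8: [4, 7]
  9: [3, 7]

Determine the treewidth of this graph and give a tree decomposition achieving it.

Treewidth 3.
One such decomposition:
Bags: B1 = {2, 4, 5, 6}  B2 = {1, 2, 4, 6}  B3 = {1, 2, 3, 4}  B4 = {1, 3, 4, 8}  B5 = {1, 3, 7, 8}  B6 = {3, 7, 8, 9}
Tree: B1–B2, B2–B3, B3–B4, B4–B5, B5–B6

Every bag has size at most 4, so the width is 4 − 1 = 3 and tw(G) ≤ 3. For the lower bound: the 4 vertex sets {2,5,6}, {4}, {1}, {3,7,8,9} are disjoint, each induces a connected subgraph, and every pair is joined by at least one edge of G. Contracting each set to a single vertex therefore yields K_{4} as a minor, and since treewidth is minor-monotone, tw(G) ≥ tw(K_{4}) = 3. Therefore the treewidth is 3.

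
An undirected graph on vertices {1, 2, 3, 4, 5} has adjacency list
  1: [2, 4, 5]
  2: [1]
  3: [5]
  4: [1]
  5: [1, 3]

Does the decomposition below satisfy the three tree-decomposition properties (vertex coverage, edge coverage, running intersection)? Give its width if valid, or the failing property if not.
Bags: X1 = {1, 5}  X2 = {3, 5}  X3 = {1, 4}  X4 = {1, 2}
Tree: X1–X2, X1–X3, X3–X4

Every vertex of G appears in some bag (union = {1, 2, 3, 4, 5}); every edge is covered by a bag; and for each vertex v the set of bags containing v is connected in the bag tree. The decomposition is therefore valid. The largest bag has 2 vertices, so the width is 1.

Yes; width 1.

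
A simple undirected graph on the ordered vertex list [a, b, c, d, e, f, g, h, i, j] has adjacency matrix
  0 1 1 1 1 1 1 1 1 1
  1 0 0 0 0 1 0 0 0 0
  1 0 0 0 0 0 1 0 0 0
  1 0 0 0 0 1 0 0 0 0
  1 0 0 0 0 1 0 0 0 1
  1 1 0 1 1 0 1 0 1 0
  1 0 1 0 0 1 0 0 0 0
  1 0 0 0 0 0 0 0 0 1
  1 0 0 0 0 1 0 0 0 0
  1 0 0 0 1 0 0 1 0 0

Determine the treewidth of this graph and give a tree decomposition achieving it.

Treewidth 2.
Bags: B1 = {a, d, f}  B2 = {a, e, f}  B3 = {a, f, g}  B4 = {a, c, g}  B5 = {a, e, j}  B6 = {a, f, i}  B7 = {a, h, j}  B8 = {a, b, f}
Tree: B1–B2, B1–B3, B3–B4, B2–B5, B3–B6, B5–B7, B2–B8

The largest bag has 3 vertices, giving width 2; this decomposition certifies tw(G) ≤ 2. For the lower bound, the 3 vertices {a, e, j} are pairwise adjacent, and any tree decomposition puts a clique entirely inside one bag — forcing width ≥ 2. The upper and lower bounds meet at 2, so that is the treewidth.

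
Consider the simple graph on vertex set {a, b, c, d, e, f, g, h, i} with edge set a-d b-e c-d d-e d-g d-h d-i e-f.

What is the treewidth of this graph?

A width-1 tree decomposition is:
Bags: B1 = {d, e}  B2 = {b, e}  B3 = {e, f}  B4 = {d, g}  B5 = {c, d}  B6 = {d, i}  B7 = {d, h}  B8 = {a, d}
Tree: B1–B2, B2–B3, B1–B4, B4–B5, B5–B6, B6–B7, B5–B8
The largest bag has 2 vertices, giving width 1; this decomposition certifies tw(G) ≤ 1. Since G has at least one edge (e.g. d–e), it is not an edgeless graph, so tw(G) ≥ 1. Hence tw(G) = 1 exactly.

1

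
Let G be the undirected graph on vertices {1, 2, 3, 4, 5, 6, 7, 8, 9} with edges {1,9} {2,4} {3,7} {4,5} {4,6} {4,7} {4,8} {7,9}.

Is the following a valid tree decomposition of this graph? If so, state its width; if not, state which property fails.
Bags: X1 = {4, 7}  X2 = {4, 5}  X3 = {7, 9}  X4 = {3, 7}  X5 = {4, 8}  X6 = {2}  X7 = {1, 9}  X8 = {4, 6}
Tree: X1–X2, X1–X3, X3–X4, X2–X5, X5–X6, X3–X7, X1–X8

A tree decomposition must satisfy three properties: every vertex lies in some bag; for every edge, both endpoints lie together in some bag; and for every vertex, the bags containing it form a connected subtree. Here edge (4,2) lies in no bag, so the decomposition is invalid.

No — edge (4,2) lies in no bag.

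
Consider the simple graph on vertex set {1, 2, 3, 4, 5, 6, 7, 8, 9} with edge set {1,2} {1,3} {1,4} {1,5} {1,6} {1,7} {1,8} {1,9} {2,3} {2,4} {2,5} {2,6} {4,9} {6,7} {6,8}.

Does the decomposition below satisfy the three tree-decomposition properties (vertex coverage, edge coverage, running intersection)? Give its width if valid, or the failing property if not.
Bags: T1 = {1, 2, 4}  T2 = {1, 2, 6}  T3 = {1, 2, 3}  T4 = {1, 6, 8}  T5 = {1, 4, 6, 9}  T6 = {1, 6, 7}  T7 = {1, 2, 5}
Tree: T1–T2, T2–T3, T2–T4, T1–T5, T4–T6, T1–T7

A tree decomposition must satisfy three properties: every vertex lies in some bag; for every edge, both endpoints lie together in some bag; and for every vertex, the bags containing it form a connected subtree. Here bags containing vertex 6 are not connected in the tree, so the decomposition is invalid.

No — bags containing vertex 6 are not connected in the tree.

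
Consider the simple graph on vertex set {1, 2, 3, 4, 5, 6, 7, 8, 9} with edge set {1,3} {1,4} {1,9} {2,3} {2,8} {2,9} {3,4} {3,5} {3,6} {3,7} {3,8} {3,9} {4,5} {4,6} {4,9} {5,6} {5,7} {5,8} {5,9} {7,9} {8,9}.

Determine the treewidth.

A width-3 tree decomposition is:
Bags: B1 = {3, 5, 7, 9}  B2 = {3, 5, 8, 9}  B3 = {3, 4, 5, 9}  B4 = {3, 4, 5, 6}  B5 = {1, 3, 4, 9}  B6 = {2, 3, 8, 9}
Tree: B1–B2, B2–B3, B3–B4, B3–B5, B2–B6
The largest bag has 4 vertices, giving width 3; this decomposition certifies tw(G) ≤ 3. Conversely, {1, 3, 4, 9} is a clique of size 4, and the vertices of any clique must share a bag in every tree decomposition; so some bag has ≥ 4 vertices and tw(G) ≥ 3. Therefore the treewidth is 3.

3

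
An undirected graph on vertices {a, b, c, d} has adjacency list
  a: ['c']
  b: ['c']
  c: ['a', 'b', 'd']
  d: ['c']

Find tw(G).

1

A width-1 tree decomposition is:
Bags: B1 = {a, c}  B2 = {c, d}  B3 = {b, c}
Tree: B1–B2, B1–B3
Each bag holds 2 vertices, so the decomposition has width 1, which upper-bounds the treewidth. Since G has at least one edge (e.g. a–c), it is not an edgeless graph, so tw(G) ≥ 1. Combining the bounds, tw(G) = 1.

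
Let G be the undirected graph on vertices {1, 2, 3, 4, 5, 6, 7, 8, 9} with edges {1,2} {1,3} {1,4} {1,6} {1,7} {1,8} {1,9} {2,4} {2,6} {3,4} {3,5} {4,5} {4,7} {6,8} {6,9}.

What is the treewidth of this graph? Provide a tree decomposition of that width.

Every bag has size at most 3, so the width is 3 − 1 = 2 and tw(G) ≤ 2. For the lower bound, the 3 vertices {1, 6, 8} are pairwise adjacent, and any tree decomposition puts a clique entirely inside one bag — forcing width ≥ 2. The upper and lower bounds meet at 2, so that is the treewidth.

Treewidth 2.
Bags: B1 = {1, 2, 4}  B2 = {1, 2, 6}  B3 = {1, 3, 4}  B4 = {1, 4, 7}  B5 = {1, 6, 9}  B6 = {3, 4, 5}  B7 = {1, 6, 8}
Tree: B1–B2, B1–B3, B3–B4, B2–B5, B3–B6, B2–B7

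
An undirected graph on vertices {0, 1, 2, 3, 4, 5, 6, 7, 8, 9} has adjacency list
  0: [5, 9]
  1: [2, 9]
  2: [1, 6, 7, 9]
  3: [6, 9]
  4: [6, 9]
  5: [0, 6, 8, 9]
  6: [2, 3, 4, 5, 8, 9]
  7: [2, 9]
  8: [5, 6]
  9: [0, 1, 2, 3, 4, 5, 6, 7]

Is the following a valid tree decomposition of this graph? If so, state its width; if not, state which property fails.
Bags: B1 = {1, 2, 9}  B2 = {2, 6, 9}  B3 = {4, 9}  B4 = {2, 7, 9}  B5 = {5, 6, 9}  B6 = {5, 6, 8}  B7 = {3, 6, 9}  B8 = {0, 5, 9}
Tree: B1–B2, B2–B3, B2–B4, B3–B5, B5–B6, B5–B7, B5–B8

No — edge (6,4) lies in no bag.

A tree decomposition must satisfy three properties: every vertex lies in some bag; for every edge, both endpoints lie together in some bag; and for every vertex, the bags containing it form a connected subtree. Here edge (6,4) lies in no bag, so the decomposition is invalid.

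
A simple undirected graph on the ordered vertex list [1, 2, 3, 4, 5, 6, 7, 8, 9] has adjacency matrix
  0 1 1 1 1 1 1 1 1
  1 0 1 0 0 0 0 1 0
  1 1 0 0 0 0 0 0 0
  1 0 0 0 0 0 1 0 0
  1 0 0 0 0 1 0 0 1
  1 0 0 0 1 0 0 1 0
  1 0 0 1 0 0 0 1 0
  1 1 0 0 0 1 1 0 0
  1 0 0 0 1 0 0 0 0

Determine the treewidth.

2

A width-2 tree decomposition is:
Bags: B1 = {1, 2, 8}  B2 = {1, 7, 8}  B3 = {1, 2, 3}  B4 = {1, 6, 8}  B5 = {1, 4, 7}  B6 = {1, 5, 6}  B7 = {1, 5, 9}
Tree: B1–B2, B1–B3, B2–B4, B2–B5, B4–B6, B6–B7
Every bag has size at most 3, so the width is 3 − 1 = 2 and tw(G) ≤ 2. For the lower bound, the 3 vertices {1, 2, 3} are pairwise adjacent, and any tree decomposition puts a clique entirely inside one bag — forcing width ≥ 2. Hence tw(G) = 2 exactly.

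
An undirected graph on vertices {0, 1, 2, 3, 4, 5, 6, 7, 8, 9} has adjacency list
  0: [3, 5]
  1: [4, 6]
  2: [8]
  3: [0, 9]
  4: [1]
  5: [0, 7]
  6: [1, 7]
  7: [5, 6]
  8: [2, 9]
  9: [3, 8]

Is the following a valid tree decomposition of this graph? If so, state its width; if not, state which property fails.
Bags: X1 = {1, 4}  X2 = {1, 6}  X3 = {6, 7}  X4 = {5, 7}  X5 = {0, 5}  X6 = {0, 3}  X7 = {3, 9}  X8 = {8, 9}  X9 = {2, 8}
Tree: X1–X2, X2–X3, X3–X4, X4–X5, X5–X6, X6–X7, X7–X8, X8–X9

Yes; width 1.

Every vertex of G appears in some bag (union = {0, 1, 2, 3, 4, 5, 6, 7, 8, 9}); every edge is covered by a bag; and for each vertex v the set of bags containing v is connected in the bag tree. The decomposition is therefore valid. The largest bag has 2 vertices, so the width is 1.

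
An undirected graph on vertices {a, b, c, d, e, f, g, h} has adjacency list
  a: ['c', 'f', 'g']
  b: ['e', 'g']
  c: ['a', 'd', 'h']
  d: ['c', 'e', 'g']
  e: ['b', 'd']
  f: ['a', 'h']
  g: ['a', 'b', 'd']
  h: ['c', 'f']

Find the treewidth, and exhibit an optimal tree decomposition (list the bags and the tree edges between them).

Treewidth 2.
One such decomposition:
Bags: B1 = {c, f, h}  B2 = {a, c, f}  B3 = {a, c, d}  B4 = {a, d, g}  B5 = {d, e, g}  B6 = {b, e, g}
Tree: B1–B2, B2–B3, B3–B4, B4–B5, B5–B6

The largest bag has 3 vertices, giving width 2; this decomposition certifies tw(G) ≤ 2. The edges h–f–a–c–h form a cycle, so G is not a tree and its treewidth is at least 2. Combining the bounds, tw(G) = 2.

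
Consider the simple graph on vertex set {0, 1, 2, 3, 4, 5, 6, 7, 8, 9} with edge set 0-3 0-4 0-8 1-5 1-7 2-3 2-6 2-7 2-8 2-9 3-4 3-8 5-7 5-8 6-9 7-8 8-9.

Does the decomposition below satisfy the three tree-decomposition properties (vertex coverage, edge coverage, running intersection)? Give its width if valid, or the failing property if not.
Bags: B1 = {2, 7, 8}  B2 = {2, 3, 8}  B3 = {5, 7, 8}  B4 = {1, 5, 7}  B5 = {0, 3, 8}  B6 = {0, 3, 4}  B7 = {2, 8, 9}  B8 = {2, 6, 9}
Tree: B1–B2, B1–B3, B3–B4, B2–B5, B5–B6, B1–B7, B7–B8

Yes; width 2.

Every vertex of G appears in some bag (union = {0, 1, 2, 3, 4, 5, 6, 7, 8, 9}); every edge is covered by a bag; and for each vertex v the set of bags containing v is connected in the bag tree. The decomposition is therefore valid. The largest bag has 3 vertices, so the width is 2.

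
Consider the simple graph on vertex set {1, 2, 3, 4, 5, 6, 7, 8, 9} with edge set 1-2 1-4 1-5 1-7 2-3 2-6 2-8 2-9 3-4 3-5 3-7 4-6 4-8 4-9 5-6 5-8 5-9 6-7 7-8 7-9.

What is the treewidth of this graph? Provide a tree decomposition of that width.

Treewidth 4.
One optimal decomposition is:
Bags: B1 = {2, 4, 5, 7, 8}  B2 = {2, 4, 5, 7, 9}  B3 = {1, 2, 4, 5, 7}  B4 = {2, 4, 5, 6, 7}  B5 = {2, 3, 4, 5, 7}
Tree: B1–B2, B2–B3, B3–B4, B4–B5

Each bag holds 5 vertices, so the decomposition has width 4, which upper-bounds the treewidth. For the lower bound: the 5 vertex sets {7,8}, {2,9}, {1,5}, {4}, {6} are disjoint, each induces a connected subgraph, and every pair is joined by at least one edge of G. Contracting each set to a single vertex therefore yields K_{5} as a minor, and since treewidth is minor-monotone, tw(G) ≥ tw(K_{5}) = 4. Combining the bounds, tw(G) = 4.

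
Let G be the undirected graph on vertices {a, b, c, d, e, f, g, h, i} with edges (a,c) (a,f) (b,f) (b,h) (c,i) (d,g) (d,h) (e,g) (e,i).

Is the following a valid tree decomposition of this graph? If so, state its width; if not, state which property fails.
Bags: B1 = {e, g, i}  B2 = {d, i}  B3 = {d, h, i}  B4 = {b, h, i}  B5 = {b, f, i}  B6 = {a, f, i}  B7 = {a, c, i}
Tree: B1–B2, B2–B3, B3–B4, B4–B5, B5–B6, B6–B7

A tree decomposition must satisfy three properties: every vertex lies in some bag; for every edge, both endpoints lie together in some bag; and for every vertex, the bags containing it form a connected subtree. Here edge (g,d) lies in no bag, so the decomposition is invalid.

No — edge (g,d) lies in no bag.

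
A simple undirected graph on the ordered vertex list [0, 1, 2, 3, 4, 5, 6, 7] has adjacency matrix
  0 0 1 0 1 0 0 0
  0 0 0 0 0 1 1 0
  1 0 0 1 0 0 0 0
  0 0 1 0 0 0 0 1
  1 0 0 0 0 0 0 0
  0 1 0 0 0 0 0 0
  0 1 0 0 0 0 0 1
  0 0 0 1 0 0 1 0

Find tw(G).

1

A width-1 tree decomposition is:
Bags: B1 = {1, 5}  B2 = {1, 6}  B3 = {6, 7}  B4 = {3, 7}  B5 = {2, 3}  B6 = {0, 2}  B7 = {0, 4}
Tree: B1–B2, B2–B3, B3–B4, B4–B5, B5–B6, B6–B7
Each bag holds 2 vertices, so the decomposition has width 1, which upper-bounds the treewidth. G has an edge, so its treewidth is at least 1. Combining the bounds, tw(G) = 1.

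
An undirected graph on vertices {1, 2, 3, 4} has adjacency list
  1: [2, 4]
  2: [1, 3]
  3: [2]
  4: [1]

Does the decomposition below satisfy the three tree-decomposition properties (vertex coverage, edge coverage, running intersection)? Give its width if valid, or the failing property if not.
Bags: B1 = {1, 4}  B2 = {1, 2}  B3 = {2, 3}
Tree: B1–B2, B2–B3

Every vertex of G appears in some bag (union = {1, 2, 3, 4}); every edge is covered by a bag; and for each vertex v the set of bags containing v is connected in the bag tree. The decomposition is therefore valid. The largest bag has 2 vertices, so the width is 1.

Yes; width 1.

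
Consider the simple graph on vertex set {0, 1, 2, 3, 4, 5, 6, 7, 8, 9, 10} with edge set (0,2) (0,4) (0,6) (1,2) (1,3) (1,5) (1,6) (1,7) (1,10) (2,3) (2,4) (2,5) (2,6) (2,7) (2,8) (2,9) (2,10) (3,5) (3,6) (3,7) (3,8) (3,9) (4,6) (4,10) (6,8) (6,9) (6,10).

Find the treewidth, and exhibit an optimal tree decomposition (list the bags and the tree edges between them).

Treewidth 3.
Bags: B1 = {1, 2, 3, 6}  B2 = {2, 3, 6, 8}  B3 = {1, 2, 6, 10}  B4 = {2, 3, 6, 9}  B5 = {2, 4, 6, 10}  B6 = {1, 2, 3, 7}  B7 = {1, 2, 3, 5}  B8 = {0, 2, 4, 6}
Tree: B1–B2, B1–B3, B1–B4, B3–B5, B1–B6, B1–B7, B5–B8

Each bag holds 4 vertices, so the decomposition has width 3, which upper-bounds the treewidth. For the lower bound, the 4 vertices {1, 2, 3, 5} are pairwise adjacent, and any tree decomposition puts a clique entirely inside one bag — forcing width ≥ 3. Therefore the treewidth is 3.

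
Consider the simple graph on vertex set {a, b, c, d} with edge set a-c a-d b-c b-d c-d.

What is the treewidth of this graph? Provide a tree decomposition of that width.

Treewidth 2.
Bags: B1 = {a, c, d}  B2 = {b, c, d}
Tree: B1–B2

Every bag has size at most 3, so the width is 3 − 1 = 2 and tw(G) ≤ 2. For the lower bound, the 3 vertices {a, c, d} are pairwise adjacent, and any tree decomposition puts a clique entirely inside one bag — forcing width ≥ 2. The upper and lower bounds meet at 2, so that is the treewidth.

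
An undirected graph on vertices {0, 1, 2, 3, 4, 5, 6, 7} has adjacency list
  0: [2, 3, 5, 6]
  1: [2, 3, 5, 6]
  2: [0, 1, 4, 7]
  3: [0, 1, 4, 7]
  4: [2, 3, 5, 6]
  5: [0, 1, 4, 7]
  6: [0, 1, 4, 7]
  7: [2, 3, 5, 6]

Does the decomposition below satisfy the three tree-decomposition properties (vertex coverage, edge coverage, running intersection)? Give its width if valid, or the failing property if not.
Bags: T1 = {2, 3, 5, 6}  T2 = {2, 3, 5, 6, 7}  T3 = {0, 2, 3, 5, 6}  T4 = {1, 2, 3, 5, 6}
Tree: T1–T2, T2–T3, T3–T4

A tree decomposition must satisfy three properties: every vertex lies in some bag; for every edge, both endpoints lie together in some bag; and for every vertex, the bags containing it form a connected subtree. Here vertex 4 appears in no bag, so the decomposition is invalid.

No — vertex 4 appears in no bag.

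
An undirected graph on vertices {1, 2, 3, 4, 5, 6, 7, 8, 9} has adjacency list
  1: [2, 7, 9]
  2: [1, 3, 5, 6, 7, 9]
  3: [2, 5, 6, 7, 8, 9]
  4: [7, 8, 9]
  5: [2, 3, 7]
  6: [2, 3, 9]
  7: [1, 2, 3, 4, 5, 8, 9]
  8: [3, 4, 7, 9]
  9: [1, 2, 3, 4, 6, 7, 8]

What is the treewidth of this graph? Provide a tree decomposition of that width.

Every bag has size at most 4, so the width is 4 − 1 = 3 and tw(G) ≤ 3. On the other hand G contains the 4-clique {2, 3, 6, 9}. A clique must lie in a single bag of any decomposition, so no decomposition can have width below 3. Therefore the treewidth is 3.

Treewidth 3.
Bags: B1 = {2, 3, 7, 9}  B2 = {2, 3, 6, 9}  B3 = {3, 7, 8, 9}  B4 = {1, 2, 7, 9}  B5 = {2, 3, 5, 7}  B6 = {4, 7, 8, 9}
Tree: B1–B2, B1–B3, B1–B4, B1–B5, B3–B6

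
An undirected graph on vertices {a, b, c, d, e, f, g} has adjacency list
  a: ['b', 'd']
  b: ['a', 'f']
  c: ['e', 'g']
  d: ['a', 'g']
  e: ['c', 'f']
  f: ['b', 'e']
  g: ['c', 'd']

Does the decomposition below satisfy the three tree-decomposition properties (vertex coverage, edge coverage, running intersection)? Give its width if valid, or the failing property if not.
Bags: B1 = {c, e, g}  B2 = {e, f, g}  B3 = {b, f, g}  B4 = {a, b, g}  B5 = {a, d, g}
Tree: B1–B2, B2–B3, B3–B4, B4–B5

Checking the three conditions: (i) the bags cover all of {a, b, c, d, e, f, g}; (ii) for each edge, some bag contains both endpoints; (iii) the bags containing any fixed vertex form a subtree. All hold, so the decomposition is valid with width 3 − 1 = 2.

Yes; width 2.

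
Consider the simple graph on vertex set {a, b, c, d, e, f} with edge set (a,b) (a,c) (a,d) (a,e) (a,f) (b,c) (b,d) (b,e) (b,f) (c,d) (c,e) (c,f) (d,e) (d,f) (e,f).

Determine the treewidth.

5

A width-5 tree decomposition is:
Bags: B1 = {a, b, c, d, e, f}
Tree: (single bag)
With just one bag of size 6, the width is 6 − 1 = 5, so tw(G) ≤ 5. Conversely, {a, b, c, d, e, f} is a clique of size 6, and the vertices of any clique must share a bag in every tree decomposition; so some bag has ≥ 6 vertices and tw(G) ≥ 5. The upper and lower bounds meet at 5, so that is the treewidth.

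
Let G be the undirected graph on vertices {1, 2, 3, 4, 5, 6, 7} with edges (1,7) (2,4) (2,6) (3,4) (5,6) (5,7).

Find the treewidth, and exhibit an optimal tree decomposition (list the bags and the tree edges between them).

Each bag holds 2 vertices, so the decomposition has width 1, which upper-bounds the treewidth. G has an edge, so its treewidth is at least 1. The upper and lower bounds meet at 1, so that is the treewidth.

Treewidth 1.
One optimal decomposition is:
Bags: B1 = {3, 4}  B2 = {2, 4}  B3 = {2, 6}  B4 = {5, 6}  B5 = {5, 7}  B6 = {1, 7}
Tree: B1–B2, B2–B3, B3–B4, B4–B5, B5–B6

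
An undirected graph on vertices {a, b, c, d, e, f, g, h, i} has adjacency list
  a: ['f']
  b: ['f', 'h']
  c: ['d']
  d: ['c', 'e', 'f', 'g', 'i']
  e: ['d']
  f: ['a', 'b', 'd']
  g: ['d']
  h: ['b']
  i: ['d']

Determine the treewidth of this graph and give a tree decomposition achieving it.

The largest bag has 2 vertices, giving width 1; this decomposition certifies tw(G) ≤ 1. Since G has at least one edge (e.g. d–c), it is not an edgeless graph, so tw(G) ≥ 1. Combining the bounds, tw(G) = 1.

Treewidth 1.
One such decomposition:
Bags: B1 = {c, d}  B2 = {d, e}  B3 = {d, i}  B4 = {d, f}  B5 = {b, f}  B6 = {b, h}  B7 = {a, f}  B8 = {d, g}
Tree: B1–B2, B2–B3, B1–B4, B4–B5, B5–B6, B4–B7, B3–B8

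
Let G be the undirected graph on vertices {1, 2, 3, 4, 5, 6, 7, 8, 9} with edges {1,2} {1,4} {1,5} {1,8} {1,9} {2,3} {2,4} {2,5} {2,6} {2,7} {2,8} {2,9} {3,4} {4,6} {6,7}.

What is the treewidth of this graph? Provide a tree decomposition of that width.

The largest bag has 3 vertices, giving width 2; this decomposition certifies tw(G) ≤ 2. Conversely, {1, 2, 8} is a clique of size 3, and the vertices of any clique must share a bag in every tree decomposition; so some bag has ≥ 3 vertices and tw(G) ≥ 2. Hence tw(G) = 2 exactly.

Treewidth 2.
Bags: B1 = {2, 4, 6}  B2 = {1, 2, 4}  B3 = {2, 6, 7}  B4 = {1, 2, 9}  B5 = {1, 2, 8}  B6 = {2, 3, 4}  B7 = {1, 2, 5}
Tree: B1–B2, B1–B3, B2–B4, B2–B5, B2–B6, B2–B7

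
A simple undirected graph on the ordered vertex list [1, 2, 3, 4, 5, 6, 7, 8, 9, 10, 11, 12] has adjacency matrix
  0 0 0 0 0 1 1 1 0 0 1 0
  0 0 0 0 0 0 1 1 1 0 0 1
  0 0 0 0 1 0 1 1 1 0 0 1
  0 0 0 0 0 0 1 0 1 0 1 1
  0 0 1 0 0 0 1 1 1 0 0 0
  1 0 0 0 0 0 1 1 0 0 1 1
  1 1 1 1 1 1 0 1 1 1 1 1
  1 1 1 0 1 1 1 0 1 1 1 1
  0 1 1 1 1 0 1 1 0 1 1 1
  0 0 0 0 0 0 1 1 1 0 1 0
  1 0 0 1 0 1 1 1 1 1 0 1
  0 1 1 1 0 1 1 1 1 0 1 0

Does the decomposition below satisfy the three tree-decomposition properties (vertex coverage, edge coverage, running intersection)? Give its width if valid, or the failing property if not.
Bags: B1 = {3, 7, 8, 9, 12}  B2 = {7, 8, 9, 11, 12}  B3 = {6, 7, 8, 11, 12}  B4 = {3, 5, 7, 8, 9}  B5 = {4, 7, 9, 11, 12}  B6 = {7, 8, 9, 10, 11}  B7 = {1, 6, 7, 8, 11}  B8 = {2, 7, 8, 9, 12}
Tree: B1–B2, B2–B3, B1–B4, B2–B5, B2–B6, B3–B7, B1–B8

Yes; width 4.

Checking the three conditions: (i) the bags cover all of {1, 2, 3, 4, 5, 6, 7, 8, 9, 10, 11, 12}; (ii) for each edge, some bag contains both endpoints; (iii) the bags containing any fixed vertex form a subtree. All hold, so the decomposition is valid with width 5 − 1 = 4.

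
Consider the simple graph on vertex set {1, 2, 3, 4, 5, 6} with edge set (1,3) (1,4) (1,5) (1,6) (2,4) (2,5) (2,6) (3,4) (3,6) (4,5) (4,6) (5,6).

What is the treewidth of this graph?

3

A width-3 tree decomposition is:
Bags: B1 = {1, 3, 4, 6}  B2 = {1, 4, 5, 6}  B3 = {2, 4, 5, 6}
Tree: B1–B2, B2–B3
Each bag holds 4 vertices, so the decomposition has width 3, which upper-bounds the treewidth. For the lower bound, the 4 vertices {1, 3, 4, 6} are pairwise adjacent, and any tree decomposition puts a clique entirely inside one bag — forcing width ≥ 3. The upper and lower bounds meet at 3, so that is the treewidth.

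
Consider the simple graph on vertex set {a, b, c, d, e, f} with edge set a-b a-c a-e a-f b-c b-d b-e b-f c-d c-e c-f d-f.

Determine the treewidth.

3

A width-3 tree decomposition is:
Bags: B1 = {a, b, c, f}  B2 = {b, c, d, f}  B3 = {a, b, c, e}
Tree: B1–B2, B1–B3
Each bag holds 4 vertices, so the decomposition has width 3, which upper-bounds the treewidth. For the lower bound, the 4 vertices {a, b, c, e} are pairwise adjacent, and any tree decomposition puts a clique entirely inside one bag — forcing width ≥ 3. Therefore the treewidth is 3.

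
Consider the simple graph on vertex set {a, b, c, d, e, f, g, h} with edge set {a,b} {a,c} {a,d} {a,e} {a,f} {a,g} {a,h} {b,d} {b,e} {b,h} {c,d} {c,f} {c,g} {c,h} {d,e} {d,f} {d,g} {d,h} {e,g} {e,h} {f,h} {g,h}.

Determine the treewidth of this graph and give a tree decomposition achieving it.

Treewidth 4.
One such decomposition:
Bags: B1 = {a, c, d, g, h}  B2 = {a, d, e, g, h}  B3 = {a, c, d, f, h}  B4 = {a, b, d, e, h}
Tree: B1–B2, B1–B3, B2–B4

The largest bag has 5 vertices, giving width 4; this decomposition certifies tw(G) ≤ 4. For the lower bound, the 5 vertices {a, d, e, g, h} are pairwise adjacent, and any tree decomposition puts a clique entirely inside one bag — forcing width ≥ 4. Hence tw(G) = 4 exactly.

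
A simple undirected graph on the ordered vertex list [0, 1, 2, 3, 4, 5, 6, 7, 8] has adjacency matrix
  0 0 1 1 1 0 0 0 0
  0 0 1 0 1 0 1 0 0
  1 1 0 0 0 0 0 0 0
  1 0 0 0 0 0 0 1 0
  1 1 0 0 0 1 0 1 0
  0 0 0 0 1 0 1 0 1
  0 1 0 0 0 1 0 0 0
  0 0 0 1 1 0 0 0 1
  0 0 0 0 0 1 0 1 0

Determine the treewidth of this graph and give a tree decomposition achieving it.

Treewidth 3.
One optimal decomposition is:
Bags: B1 = {1, 5, 6, 8}  B2 = {1, 4, 5, 8}  B3 = {1, 4, 7, 8}  B4 = {1, 2, 4, 7}  B5 = {0, 2, 4, 7}  B6 = {0, 2, 3, 7}
Tree: B1–B2, B2–B3, B3–B4, B4–B5, B5–B6

Every bag has size at most 4, so the width is 4 − 1 = 3 and tw(G) ≤ 3. For the lower bound: the 4 vertex sets {5,6,8}, {1}, {4}, {0,2,3,7} are disjoint, each induces a connected subgraph, and every pair is joined by at least one edge of G. Contracting each set to a single vertex therefore yields K_{4} as a minor, and since treewidth is minor-monotone, tw(G) ≥ tw(K_{4}) = 3. The upper and lower bounds meet at 3, so that is the treewidth.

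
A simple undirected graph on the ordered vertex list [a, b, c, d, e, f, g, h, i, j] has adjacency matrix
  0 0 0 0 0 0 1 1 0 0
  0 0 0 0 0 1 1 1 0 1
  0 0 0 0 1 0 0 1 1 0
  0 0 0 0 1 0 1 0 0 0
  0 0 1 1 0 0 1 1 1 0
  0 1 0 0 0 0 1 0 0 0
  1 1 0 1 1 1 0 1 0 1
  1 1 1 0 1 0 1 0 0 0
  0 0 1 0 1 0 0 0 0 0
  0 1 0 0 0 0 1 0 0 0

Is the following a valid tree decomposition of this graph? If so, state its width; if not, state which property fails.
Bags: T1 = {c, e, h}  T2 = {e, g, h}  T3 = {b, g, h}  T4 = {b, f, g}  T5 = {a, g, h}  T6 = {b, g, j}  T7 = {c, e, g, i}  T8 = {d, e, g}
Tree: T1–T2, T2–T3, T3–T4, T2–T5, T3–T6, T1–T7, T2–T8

No — bags containing vertex g are not connected in the tree.

A tree decomposition must satisfy three properties: every vertex lies in some bag; for every edge, both endpoints lie together in some bag; and for every vertex, the bags containing it form a connected subtree. Here bags containing vertex g are not connected in the tree, so the decomposition is invalid.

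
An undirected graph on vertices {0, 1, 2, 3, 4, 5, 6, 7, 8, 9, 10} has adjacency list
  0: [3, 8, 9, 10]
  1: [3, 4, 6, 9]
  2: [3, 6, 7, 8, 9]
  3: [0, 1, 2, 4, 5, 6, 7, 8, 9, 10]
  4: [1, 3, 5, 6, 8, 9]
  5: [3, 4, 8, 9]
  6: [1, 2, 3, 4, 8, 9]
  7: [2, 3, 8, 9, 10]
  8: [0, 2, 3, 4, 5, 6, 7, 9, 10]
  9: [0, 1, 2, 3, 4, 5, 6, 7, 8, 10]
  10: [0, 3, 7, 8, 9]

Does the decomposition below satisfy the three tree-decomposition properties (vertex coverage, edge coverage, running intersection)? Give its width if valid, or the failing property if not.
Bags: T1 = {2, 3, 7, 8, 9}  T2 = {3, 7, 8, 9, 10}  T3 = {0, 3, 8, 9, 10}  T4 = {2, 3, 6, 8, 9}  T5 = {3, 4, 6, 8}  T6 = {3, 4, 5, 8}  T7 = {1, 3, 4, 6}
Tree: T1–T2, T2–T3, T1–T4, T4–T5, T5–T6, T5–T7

A tree decomposition must satisfy three properties: every vertex lies in some bag; for every edge, both endpoints lie together in some bag; and for every vertex, the bags containing it form a connected subtree. Here edge (9,4) lies in no bag, so the decomposition is invalid.

No — edge (9,4) lies in no bag.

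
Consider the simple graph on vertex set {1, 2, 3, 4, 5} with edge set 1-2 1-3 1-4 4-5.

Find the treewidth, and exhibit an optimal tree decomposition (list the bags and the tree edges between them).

The largest bag has 2 vertices, giving width 1; this decomposition certifies tw(G) ≤ 1. Since G has at least one edge (e.g. 3–1), it is not an edgeless graph, so tw(G) ≥ 1. Therefore the treewidth is 1.

Treewidth 1.
One such decomposition:
Bags: B1 = {1, 3}  B2 = {1, 4}  B3 = {1, 2}  B4 = {4, 5}
Tree: B1–B2, B1–B3, B2–B4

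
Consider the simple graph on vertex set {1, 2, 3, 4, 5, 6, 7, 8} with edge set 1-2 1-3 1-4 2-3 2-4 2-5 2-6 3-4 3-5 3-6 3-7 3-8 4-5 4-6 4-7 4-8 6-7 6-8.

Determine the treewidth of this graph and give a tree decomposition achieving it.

Every bag has size at most 4, so the width is 4 − 1 = 3 and tw(G) ≤ 3. On the other hand G contains the 4-clique {3, 4, 6, 8}. A clique must lie in a single bag of any decomposition, so no decomposition can have width below 3. Hence tw(G) = 3 exactly.

Treewidth 3.
One such decomposition:
Bags: B1 = {3, 4, 6, 7}  B2 = {3, 4, 6, 8}  B3 = {2, 3, 4, 6}  B4 = {2, 3, 4, 5}  B5 = {1, 2, 3, 4}
Tree: B1–B2, B1–B3, B3–B4, B4–B5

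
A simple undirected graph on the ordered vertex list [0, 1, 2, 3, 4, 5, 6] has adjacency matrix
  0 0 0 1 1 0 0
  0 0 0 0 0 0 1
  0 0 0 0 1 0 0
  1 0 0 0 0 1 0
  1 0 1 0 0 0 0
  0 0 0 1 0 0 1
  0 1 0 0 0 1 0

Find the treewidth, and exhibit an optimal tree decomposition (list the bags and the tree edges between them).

Every bag has size at most 2, so the width is 2 − 1 = 1 and tw(G) ≤ 1. Any graph with an edge has treewidth ≥ 1, and G has the edge 1–6. Hence tw(G) = 1 exactly.

Treewidth 1.
One optimal decomposition is:
Bags: B1 = {1, 6}  B2 = {5, 6}  B3 = {3, 5}  B4 = {0, 3}  B5 = {0, 4}  B6 = {2, 4}
Tree: B1–B2, B2–B3, B3–B4, B4–B5, B5–B6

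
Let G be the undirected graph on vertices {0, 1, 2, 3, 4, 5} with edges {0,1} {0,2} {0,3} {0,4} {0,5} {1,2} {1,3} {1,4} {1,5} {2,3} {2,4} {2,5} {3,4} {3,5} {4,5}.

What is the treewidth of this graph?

A width-5 tree decomposition is:
Bags: B1 = {0, 1, 2, 3, 4, 5}
Tree: (single bag)
A single bag containing all 6 vertices is trivially a valid decomposition of width 5. On the other hand G contains the 6-clique {0, 1, 2, 3, 4, 5}. A clique must lie in a single bag of any decomposition, so no decomposition can have width below 5. The upper and lower bounds meet at 5, so that is the treewidth.

5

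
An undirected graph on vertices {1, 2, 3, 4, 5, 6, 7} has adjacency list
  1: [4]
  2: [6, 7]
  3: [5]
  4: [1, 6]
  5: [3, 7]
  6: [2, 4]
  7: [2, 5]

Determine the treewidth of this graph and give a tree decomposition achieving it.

The largest bag has 2 vertices, giving width 1; this decomposition certifies tw(G) ≤ 1. Any graph with an edge has treewidth ≥ 1, and G has the edge 1–4. Combining the bounds, tw(G) = 1.

Treewidth 1.
One such decomposition:
Bags: B1 = {1, 4}  B2 = {4, 6}  B3 = {2, 6}  B4 = {2, 7}  B5 = {5, 7}  B6 = {3, 5}
Tree: B1–B2, B2–B3, B3–B4, B4–B5, B5–B6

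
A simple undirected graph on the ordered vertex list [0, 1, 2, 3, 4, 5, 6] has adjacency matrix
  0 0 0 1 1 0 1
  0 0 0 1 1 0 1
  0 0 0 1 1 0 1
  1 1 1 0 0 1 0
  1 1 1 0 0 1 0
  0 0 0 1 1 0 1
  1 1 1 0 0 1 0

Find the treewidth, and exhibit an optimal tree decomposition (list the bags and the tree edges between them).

Each bag holds 4 vertices, so the decomposition has width 3, which upper-bounds the treewidth. For the lower bound: the 4 vertex sets {3,5}, {2,4}, {6}, {1} are disjoint, each induces a connected subgraph, and every pair is joined by at least one edge of G. Contracting each set to a single vertex therefore yields K_{4} as a minor, and since treewidth is minor-monotone, tw(G) ≥ tw(K_{4}) = 3. The upper and lower bounds meet at 3, so that is the treewidth.

Treewidth 3.
One optimal decomposition is:
Bags: B1 = {3, 4, 5, 6}  B2 = {2, 3, 4, 6}  B3 = {1, 3, 4, 6}  B4 = {0, 3, 4, 6}
Tree: B1–B2, B2–B3, B3–B4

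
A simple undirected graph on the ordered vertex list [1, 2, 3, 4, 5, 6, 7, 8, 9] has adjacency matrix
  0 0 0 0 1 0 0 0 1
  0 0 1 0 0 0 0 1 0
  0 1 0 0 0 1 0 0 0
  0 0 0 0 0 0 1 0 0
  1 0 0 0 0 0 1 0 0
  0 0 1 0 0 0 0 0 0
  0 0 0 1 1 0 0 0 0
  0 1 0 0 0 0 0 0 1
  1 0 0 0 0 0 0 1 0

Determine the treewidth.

1

A width-1 tree decomposition is:
Bags: B1 = {3, 6}  B2 = {2, 3}  B3 = {2, 8}  B4 = {8, 9}  B5 = {1, 9}  B6 = {1, 5}  B7 = {5, 7}  B8 = {4, 7}
Tree: B1–B2, B2–B3, B3–B4, B4–B5, B5–B6, B6–B7, B7–B8
Every bag has size at most 2, so the width is 2 − 1 = 1 and tw(G) ≤ 1. Any graph with an edge has treewidth ≥ 1, and G has the edge 6–3. Hence tw(G) = 1 exactly.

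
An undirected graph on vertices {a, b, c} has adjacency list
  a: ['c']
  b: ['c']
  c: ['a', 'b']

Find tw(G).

1

A width-1 tree decomposition is:
Bags: B1 = {b, c}  B2 = {a, c}
Tree: B1–B2
The largest bag has 2 vertices, giving width 1; this decomposition certifies tw(G) ≤ 1. Any graph with an edge has treewidth ≥ 1, and G has the edge b–c. The upper and lower bounds meet at 1, so that is the treewidth.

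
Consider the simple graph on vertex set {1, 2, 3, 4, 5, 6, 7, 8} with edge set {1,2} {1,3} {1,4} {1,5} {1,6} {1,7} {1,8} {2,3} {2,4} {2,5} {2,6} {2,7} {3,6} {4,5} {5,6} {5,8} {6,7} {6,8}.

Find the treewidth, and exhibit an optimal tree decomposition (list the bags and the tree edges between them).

Treewidth 3.
One optimal decomposition is:
Bags: B1 = {1, 2, 5, 6}  B2 = {1, 5, 6, 8}  B3 = {1, 2, 3, 6}  B4 = {1, 2, 6, 7}  B5 = {1, 2, 4, 5}
Tree: B1–B2, B1–B3, B1–B4, B1–B5

Each bag holds 4 vertices, so the decomposition has width 3, which upper-bounds the treewidth. Conversely, {1, 5, 6, 8} is a clique of size 4, and the vertices of any clique must share a bag in every tree decomposition; so some bag has ≥ 4 vertices and tw(G) ≥ 3. Combining the bounds, tw(G) = 3.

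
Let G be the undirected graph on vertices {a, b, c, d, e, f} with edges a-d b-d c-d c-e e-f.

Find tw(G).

1

A width-1 tree decomposition is:
Bags: B1 = {c, e}  B2 = {c, d}  B3 = {b, d}  B4 = {a, d}  B5 = {e, f}
Tree: B1–B2, B2–B3, B2–B4, B1–B5
Every bag has size at most 2, so the width is 2 − 1 = 1 and tw(G) ≤ 1. Since G has at least one edge (e.g. e–c), it is not an edgeless graph, so tw(G) ≥ 1. The upper and lower bounds meet at 1, so that is the treewidth.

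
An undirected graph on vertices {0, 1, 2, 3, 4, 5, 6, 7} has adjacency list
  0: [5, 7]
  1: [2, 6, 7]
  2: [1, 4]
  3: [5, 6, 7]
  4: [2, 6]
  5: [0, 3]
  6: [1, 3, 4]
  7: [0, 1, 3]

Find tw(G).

A width-2 tree decomposition is:
Bags: B1 = {1, 2, 4}  B2 = {1, 4, 6}  B3 = {1, 6, 7}  B4 = {3, 6, 7}  B5 = {0, 3, 7}  B6 = {0, 3, 5}
Tree: B1–B2, B2–B3, B3–B4, B4–B5, B5–B6
Each bag holds 3 vertices, so the decomposition has width 2, which upper-bounds the treewidth. The edges 2–4–6–1–2 form a cycle, so G is not a tree and its treewidth is at least 2. Hence tw(G) = 2 exactly.

2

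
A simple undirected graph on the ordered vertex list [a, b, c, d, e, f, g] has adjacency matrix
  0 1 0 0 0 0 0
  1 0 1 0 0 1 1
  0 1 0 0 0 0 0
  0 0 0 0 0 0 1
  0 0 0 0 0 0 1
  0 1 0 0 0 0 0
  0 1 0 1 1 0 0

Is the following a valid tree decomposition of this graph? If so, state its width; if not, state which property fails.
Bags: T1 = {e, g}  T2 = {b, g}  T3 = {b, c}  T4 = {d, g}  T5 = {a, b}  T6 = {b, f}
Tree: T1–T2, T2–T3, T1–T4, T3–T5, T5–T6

Yes; width 1.

Checking the three conditions: (i) the bags cover all of {a, b, c, d, e, f, g}; (ii) for each edge, some bag contains both endpoints; (iii) the bags containing any fixed vertex form a subtree. All hold, so the decomposition is valid with width 2 − 1 = 1.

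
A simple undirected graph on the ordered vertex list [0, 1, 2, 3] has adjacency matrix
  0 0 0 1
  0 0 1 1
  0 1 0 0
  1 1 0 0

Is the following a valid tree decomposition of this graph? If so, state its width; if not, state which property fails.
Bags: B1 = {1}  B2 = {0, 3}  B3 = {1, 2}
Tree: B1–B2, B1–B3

A tree decomposition must satisfy three properties: every vertex lies in some bag; for every edge, both endpoints lie together in some bag; and for every vertex, the bags containing it form a connected subtree. Here edge (3,1) lies in no bag, so the decomposition is invalid.

No — edge (3,1) lies in no bag.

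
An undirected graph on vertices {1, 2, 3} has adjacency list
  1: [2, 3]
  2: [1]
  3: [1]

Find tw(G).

1

A width-1 tree decomposition is:
Bags: B1 = {1, 3}  B2 = {1, 2}
Tree: B1–B2
The largest bag has 2 vertices, giving width 1; this decomposition certifies tw(G) ≤ 1. G has an edge, so its treewidth is at least 1. Hence tw(G) = 1 exactly.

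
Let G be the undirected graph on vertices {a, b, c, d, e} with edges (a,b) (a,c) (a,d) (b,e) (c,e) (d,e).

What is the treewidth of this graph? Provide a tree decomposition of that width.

Treewidth 2.
Bags: B1 = {a, d, e}  B2 = {a, c, e}  B3 = {a, b, e}
Tree: B1–B2, B2–B3

The largest bag has 3 vertices, giving width 2; this decomposition certifies tw(G) ≤ 2. For the lower bound, G contains the cycle d–e–c–a–d, so G is not a forest; only forests have treewidth ≤ 1, hence tw(G) ≥ 2. The upper and lower bounds meet at 2, so that is the treewidth.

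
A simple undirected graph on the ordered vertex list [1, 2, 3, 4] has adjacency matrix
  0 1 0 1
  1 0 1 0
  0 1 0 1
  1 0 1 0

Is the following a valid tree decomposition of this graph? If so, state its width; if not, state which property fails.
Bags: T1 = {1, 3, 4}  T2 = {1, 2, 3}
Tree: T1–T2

Yes; width 2.

Checking the three conditions: (i) the bags cover all of {1, 2, 3, 4}; (ii) for each edge, some bag contains both endpoints; (iii) the bags containing any fixed vertex form a subtree. All hold, so the decomposition is valid with width 3 − 1 = 2.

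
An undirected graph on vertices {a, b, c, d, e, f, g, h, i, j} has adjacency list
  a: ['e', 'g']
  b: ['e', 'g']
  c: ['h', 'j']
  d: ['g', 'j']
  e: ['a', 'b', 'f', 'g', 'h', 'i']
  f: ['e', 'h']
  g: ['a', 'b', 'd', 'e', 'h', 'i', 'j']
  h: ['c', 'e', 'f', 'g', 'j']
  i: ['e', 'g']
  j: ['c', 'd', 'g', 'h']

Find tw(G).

2

A width-2 tree decomposition is:
Bags: B1 = {e, g, h}  B2 = {g, h, j}  B3 = {b, e, g}  B4 = {e, g, i}  B5 = {a, e, g}  B6 = {d, g, j}  B7 = {c, h, j}  B8 = {e, f, h}
Tree: B1–B2, B1–B3, B1–B4, B4–B5, B2–B6, B2–B7, B1–B8
Each bag holds 3 vertices, so the decomposition has width 2, which upper-bounds the treewidth. On the other hand G contains the 3-clique {d, g, j}. A clique must lie in a single bag of any decomposition, so no decomposition can have width below 2. Hence tw(G) = 2 exactly.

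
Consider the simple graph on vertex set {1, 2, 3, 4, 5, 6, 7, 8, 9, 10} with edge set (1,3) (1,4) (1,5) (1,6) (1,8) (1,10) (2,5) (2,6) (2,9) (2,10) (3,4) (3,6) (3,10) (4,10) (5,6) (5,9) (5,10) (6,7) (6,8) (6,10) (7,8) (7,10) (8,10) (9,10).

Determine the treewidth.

3

A width-3 tree decomposition is:
Bags: B1 = {1, 3, 6, 10}  B2 = {1, 6, 8, 10}  B3 = {1, 5, 6, 10}  B4 = {6, 7, 8, 10}  B5 = {2, 5, 6, 10}  B6 = {1, 3, 4, 10}  B7 = {2, 5, 9, 10}
Tree: B1–B2, B1–B3, B2–B4, B3–B5, B1–B6, B5–B7
Each bag holds 4 vertices, so the decomposition has width 3, which upper-bounds the treewidth. Conversely, {2, 5, 9, 10} is a clique of size 4, and the vertices of any clique must share a bag in every tree decomposition; so some bag has ≥ 4 vertices and tw(G) ≥ 3. The upper and lower bounds meet at 3, so that is the treewidth.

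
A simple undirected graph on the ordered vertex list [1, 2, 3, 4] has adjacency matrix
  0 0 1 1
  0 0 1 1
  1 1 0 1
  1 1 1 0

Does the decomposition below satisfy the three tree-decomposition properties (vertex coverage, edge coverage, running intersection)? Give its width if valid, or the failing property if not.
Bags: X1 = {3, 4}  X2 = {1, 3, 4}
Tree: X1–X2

No — vertex 2 appears in no bag.

A tree decomposition must satisfy three properties: every vertex lies in some bag; for every edge, both endpoints lie together in some bag; and for every vertex, the bags containing it form a connected subtree. Here vertex 2 appears in no bag, so the decomposition is invalid.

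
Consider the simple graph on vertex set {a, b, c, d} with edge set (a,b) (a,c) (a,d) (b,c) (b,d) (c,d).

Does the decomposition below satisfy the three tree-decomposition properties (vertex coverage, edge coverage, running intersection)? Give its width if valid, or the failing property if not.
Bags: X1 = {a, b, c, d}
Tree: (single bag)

Every vertex of G appears in some bag (union = {a, b, c, d}); every edge is covered by a bag; and for each vertex v the set of bags containing v is connected in the bag tree. The decomposition is therefore valid. The largest bag has 4 vertices, so the width is 3.

Yes; width 3.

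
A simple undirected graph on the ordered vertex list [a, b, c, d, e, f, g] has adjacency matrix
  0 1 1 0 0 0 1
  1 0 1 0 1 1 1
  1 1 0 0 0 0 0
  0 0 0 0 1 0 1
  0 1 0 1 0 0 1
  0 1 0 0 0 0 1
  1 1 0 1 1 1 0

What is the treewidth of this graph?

A width-2 tree decomposition is:
Bags: B1 = {a, b, g}  B2 = {a, b, c}  B3 = {b, e, g}  B4 = {d, e, g}  B5 = {b, f, g}
Tree: B1–B2, B1–B3, B3–B4, B1–B5
The largest bag has 3 vertices, giving width 2; this decomposition certifies tw(G) ≤ 2. On the other hand G contains the 3-clique {d, e, g}. A clique must lie in a single bag of any decomposition, so no decomposition can have width below 2. Therefore the treewidth is 2.

2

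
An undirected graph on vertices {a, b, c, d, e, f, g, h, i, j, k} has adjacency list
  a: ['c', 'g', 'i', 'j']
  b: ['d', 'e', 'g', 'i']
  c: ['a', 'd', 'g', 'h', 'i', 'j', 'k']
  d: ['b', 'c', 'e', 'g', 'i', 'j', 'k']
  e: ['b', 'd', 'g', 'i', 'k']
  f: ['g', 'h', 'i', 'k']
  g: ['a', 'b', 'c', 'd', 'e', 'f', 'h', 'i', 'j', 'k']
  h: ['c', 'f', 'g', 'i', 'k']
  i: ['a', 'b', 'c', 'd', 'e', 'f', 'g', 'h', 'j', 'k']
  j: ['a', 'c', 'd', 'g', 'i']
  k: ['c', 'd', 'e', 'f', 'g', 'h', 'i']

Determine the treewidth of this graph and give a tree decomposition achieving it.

The largest bag has 5 vertices, giving width 4; this decomposition certifies tw(G) ≤ 4. On the other hand G contains the 5-clique {c, d, g, i, j}. A clique must lie in a single bag of any decomposition, so no decomposition can have width below 4. Therefore the treewidth is 4.

Treewidth 4.
One optimal decomposition is:
Bags: B1 = {c, d, g, i, j}  B2 = {c, d, g, i, k}  B3 = {c, g, h, i, k}  B4 = {d, e, g, i, k}  B5 = {a, c, g, i, j}  B6 = {f, g, h, i, k}  B7 = {b, d, e, g, i}
Tree: B1–B2, B2–B3, B2–B4, B1–B5, B3–B6, B4–B7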